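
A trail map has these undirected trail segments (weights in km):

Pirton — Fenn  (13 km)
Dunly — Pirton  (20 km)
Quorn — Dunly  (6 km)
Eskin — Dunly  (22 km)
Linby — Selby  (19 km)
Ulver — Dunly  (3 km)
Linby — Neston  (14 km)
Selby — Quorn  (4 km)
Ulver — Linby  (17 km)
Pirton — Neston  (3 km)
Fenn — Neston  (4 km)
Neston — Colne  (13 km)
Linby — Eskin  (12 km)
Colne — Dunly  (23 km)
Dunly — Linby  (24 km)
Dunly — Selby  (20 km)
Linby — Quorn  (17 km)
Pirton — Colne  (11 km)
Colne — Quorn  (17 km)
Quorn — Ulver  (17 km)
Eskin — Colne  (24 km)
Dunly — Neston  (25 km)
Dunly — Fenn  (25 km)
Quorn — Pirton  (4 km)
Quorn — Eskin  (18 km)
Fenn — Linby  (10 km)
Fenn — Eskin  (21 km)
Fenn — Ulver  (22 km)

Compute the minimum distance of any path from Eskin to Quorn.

18 km

Enumerating some paths:
Eskin → Quorn: 18 = 18
Eskin → Dunly → Quorn: 22+6 = 28
Cheapest is Eskin → Quorn at 18 km.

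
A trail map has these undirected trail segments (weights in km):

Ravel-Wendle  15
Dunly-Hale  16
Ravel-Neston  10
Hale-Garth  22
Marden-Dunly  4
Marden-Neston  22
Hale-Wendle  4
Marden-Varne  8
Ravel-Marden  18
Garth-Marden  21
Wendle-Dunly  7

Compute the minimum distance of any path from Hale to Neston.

29 km

Settle nodes by increasing distance from Hale:
Hale: 0
Wendle: 4  (via Hale)
Dunly: 11  (via Wendle)
Marden: 15  (via Dunly)
Ravel: 19  (via Wendle)
Garth: 22  (via Hale)
Varne: 23  (via Marden)
Neston: 29  (via Ravel)
Shortest route: Hale–Wendle–Ravel–Neston = 29 km.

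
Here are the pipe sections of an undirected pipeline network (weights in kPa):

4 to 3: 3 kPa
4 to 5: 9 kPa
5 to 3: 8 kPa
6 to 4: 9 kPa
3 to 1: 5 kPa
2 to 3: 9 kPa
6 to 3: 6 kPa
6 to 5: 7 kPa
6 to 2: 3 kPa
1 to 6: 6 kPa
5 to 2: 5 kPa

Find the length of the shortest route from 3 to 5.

8 kPa

Candidate routes:
3–5: 8 = 8
3–4–5: 3+9 = 12
The minimum is 8 kPa via 3–5.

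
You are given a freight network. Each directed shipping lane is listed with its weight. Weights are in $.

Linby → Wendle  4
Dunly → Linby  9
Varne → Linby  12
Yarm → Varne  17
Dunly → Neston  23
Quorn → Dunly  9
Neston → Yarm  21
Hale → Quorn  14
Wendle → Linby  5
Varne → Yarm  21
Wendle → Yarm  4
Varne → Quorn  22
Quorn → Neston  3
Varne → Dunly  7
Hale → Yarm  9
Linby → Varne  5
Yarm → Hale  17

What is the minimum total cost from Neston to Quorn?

Running Dijkstra from Neston:
Neston: 0
Yarm: 21  (via Neston)
Varne: 38  (via Yarm)
Hale: 38  (via Yarm)
Dunly: 45  (via Varne)
Linby: 50  (via Varne)
Quorn: 52  (via Hale)
Shortest route: Neston → Yarm → Hale → Quorn = $52.

$52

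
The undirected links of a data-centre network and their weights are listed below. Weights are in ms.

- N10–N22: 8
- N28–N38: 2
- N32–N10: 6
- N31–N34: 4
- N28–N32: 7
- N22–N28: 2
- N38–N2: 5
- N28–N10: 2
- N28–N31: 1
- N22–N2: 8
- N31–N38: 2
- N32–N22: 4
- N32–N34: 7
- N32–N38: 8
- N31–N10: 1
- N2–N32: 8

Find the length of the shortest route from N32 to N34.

Compare a few routes:
N32 - N22 - N28 - N31 - N34: 4+2+1+4 = 11
N32 - N10 - N31 - N34: 6+1+4 = 11
N32 - N28 - N31 - N34: 7+1+4 = 12
N32 - N34: 7 = 7
Cheapest is N32 - N34 at 7 ms.

7 ms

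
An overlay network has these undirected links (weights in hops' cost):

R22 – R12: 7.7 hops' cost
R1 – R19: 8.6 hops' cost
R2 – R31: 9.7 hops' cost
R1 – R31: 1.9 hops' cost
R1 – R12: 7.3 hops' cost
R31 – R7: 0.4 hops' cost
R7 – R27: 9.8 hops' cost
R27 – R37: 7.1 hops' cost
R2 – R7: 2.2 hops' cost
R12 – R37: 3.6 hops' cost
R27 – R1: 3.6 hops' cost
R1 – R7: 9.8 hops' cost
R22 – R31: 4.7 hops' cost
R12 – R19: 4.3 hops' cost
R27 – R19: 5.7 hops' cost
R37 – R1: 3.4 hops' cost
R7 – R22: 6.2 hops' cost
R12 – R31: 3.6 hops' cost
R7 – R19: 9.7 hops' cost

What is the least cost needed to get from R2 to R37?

7.9 hops' cost

Running Dijkstra from R2:
R2: 0
R7: 2.2  (via R2)
R31: 2.6  (via R7)
R1: 4.5  (via R31)
R12: 6.2  (via R31)
R22: 7.3  (via R31)
R37: 7.9  (via R1)
Shortest route: R2 → R7 → R31 → R1 → R37 = 7.9 hops' cost.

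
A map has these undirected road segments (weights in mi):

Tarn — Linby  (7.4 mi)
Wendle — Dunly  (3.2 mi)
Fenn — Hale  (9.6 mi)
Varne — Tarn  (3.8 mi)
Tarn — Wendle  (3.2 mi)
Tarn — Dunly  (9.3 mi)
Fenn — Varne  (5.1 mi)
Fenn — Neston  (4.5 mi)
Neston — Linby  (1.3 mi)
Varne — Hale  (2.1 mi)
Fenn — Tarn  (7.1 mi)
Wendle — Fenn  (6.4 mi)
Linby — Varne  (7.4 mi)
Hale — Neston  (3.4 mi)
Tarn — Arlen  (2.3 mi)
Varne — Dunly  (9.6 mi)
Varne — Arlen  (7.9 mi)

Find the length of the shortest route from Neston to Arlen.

Shortest distances from Neston:
Neston: 0
Linby: 1.3  (via Neston)
Hale: 3.4  (via Neston)
Fenn: 4.5  (via Neston)
Varne: 5.5  (via Hale)
Tarn: 8.7  (via Linby)
Wendle: 10.9  (via Fenn)
Arlen: 11  (via Tarn)
Shortest route: Neston–Linby–Tarn–Arlen = 11 mi.

11 mi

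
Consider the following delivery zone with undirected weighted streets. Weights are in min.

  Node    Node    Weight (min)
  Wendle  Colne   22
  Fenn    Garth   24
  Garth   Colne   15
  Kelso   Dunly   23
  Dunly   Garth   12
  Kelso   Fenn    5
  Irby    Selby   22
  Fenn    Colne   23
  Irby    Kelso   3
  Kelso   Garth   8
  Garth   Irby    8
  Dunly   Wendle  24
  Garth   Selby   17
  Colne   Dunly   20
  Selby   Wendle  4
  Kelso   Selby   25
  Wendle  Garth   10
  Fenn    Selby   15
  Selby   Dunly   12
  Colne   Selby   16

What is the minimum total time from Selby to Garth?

14 min

Candidate routes:
Selby → Dunly → Garth: 12+12 = 24
Selby → Garth: 17 = 17
Selby → Wendle → Garth: 4+10 = 14
Selby → Fenn → Kelso → Garth: 15+5+8 = 28
The minimum is 14 min via Selby → Wendle → Garth.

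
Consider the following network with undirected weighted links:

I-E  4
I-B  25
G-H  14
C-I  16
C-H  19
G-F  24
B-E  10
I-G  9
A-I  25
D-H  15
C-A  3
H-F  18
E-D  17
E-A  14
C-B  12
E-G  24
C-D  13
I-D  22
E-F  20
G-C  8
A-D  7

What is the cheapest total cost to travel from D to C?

10

Running Dijkstra from D:
D: 0
A: 7  (via D)
C: 10  (via A)
Shortest route: D–A–C = 10.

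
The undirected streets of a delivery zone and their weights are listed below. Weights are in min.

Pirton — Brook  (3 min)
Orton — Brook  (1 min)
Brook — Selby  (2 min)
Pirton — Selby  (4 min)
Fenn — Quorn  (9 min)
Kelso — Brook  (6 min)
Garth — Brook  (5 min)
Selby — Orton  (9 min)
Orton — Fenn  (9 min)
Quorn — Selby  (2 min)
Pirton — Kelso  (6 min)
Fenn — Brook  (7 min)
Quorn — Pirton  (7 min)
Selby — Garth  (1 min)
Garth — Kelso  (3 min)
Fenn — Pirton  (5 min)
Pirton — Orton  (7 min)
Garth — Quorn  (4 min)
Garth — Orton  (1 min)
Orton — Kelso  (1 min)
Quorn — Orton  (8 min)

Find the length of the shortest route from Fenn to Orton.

8 min

Compare a few routes:
Fenn - Orton: 9 = 9
Fenn - Pirton - Brook - Orton: 5+3+1 = 9
Fenn - Brook - Orton: 7+1 = 8
Fenn - Brook - Selby - Garth - Orton: 7+2+1+1 = 11
Cheapest is Fenn - Brook - Orton at 8 min.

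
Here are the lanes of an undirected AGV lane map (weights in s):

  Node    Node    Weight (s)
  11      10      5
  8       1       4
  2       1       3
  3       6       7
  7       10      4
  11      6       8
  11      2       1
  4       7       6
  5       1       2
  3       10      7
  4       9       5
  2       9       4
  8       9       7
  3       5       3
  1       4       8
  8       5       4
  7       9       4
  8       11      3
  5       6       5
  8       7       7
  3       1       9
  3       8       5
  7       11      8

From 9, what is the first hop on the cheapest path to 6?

2

Enumerating some paths:
9 → 8 → 5 → 6: 7+4+5 = 16
9 → 2 → 1 → 5 → 6: 4+3+2+5 = 14
9 → 2 → 11 → 6: 4+1+8 = 13
9 → 2 → 11 → 8 → 5 → 6: 4+1+3+4+5 = 17
The minimum is 13 s via 9 → 2 → 11 → 6.
So from 9 the first move is to 2.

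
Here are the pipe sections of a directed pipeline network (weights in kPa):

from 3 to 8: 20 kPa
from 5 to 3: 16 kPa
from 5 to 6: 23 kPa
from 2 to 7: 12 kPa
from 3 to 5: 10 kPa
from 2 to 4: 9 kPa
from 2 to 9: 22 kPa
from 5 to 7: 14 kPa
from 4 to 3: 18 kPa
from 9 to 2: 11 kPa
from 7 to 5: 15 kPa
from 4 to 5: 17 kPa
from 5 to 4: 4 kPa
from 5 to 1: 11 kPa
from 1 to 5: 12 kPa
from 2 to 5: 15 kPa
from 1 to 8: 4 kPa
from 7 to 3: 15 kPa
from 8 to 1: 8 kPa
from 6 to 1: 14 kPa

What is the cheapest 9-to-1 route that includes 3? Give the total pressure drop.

Shortest 9→3: 9–2–4–3 = 38
Best 3 to 1: 3–5–1 costing 21
Total via 3: 38 + 21 = 59 kPa.

59 kPa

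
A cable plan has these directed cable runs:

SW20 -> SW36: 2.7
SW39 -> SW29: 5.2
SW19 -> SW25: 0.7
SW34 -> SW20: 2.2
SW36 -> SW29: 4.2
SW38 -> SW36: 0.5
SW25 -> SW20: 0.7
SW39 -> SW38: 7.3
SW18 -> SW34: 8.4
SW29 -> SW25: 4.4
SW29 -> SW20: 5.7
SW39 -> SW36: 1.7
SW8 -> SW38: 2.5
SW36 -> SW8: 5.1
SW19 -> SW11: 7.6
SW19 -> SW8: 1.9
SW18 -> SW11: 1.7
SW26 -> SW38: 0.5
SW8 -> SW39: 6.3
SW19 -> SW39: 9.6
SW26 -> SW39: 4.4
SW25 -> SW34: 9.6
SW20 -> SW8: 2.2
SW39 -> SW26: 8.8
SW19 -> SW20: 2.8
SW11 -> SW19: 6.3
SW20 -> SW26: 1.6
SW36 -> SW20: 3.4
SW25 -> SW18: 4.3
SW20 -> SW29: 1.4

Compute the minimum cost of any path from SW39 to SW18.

13.9

Settle nodes by increasing distance from SW39:
SW39: 0
SW36: 1.7  (via SW39)
SW20: 5.1  (via SW36)
SW29: 5.2  (via SW39)
SW26: 6.7  (via SW20)
SW8: 6.8  (via SW36)
SW38: 7.2  (via SW26)
SW25: 9.6  (via SW29)
SW18: 13.9  (via SW25)
Shortest route: SW39 → SW29 → SW25 → SW18 = 13.9.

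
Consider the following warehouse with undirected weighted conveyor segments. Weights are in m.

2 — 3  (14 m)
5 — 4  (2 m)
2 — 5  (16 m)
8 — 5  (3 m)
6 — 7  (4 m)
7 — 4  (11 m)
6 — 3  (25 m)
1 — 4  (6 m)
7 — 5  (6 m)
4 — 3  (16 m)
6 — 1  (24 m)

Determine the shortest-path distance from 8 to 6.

Enumerating some paths:
8–5–4–7–6: 3+2+11+4 = 20
8–5–7–6: 3+6+4 = 13
Cheapest is 8–5–7–6 at 13 m.

13 m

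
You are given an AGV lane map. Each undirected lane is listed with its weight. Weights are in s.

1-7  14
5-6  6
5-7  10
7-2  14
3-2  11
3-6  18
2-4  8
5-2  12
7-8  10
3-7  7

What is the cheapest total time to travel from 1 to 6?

Running Dijkstra from 1:
1: 0
7: 14  (via 1)
3: 21  (via 7)
5: 24  (via 7)
8: 24  (via 7)
2: 28  (via 7)
6: 30  (via 5)
Shortest route: 1 → 7 → 5 → 6 = 30 s.

30 s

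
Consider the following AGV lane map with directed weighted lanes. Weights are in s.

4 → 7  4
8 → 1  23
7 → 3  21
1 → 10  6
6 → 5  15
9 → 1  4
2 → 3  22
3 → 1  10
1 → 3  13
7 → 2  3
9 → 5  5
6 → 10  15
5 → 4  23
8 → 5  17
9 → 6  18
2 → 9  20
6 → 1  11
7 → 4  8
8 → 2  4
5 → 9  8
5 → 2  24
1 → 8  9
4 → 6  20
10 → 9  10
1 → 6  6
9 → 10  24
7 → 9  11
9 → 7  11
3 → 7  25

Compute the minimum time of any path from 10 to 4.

29 s

Running Dijkstra from 10:
10: 0
9: 10  (via 10)
1: 14  (via 9)
5: 15  (via 9)
6: 20  (via 1)
7: 21  (via 9)
8: 23  (via 1)
2: 24  (via 7)
3: 27  (via 1)
4: 29  (via 7)
Shortest route: 10–9–7–4 = 29 s.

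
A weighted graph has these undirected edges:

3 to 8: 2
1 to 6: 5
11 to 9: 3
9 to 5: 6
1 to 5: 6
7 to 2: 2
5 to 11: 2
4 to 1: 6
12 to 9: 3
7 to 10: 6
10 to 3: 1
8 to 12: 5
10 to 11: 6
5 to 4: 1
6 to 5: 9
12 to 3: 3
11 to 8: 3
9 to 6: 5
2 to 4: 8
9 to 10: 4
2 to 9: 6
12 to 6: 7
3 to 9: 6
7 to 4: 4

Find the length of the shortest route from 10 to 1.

Settle nodes by increasing distance from 10:
10: 0
3: 1  (via 10)
8: 3  (via 3)
9: 4  (via 10)
12: 4  (via 3)
7: 6  (via 10)
11: 6  (via 10)
2: 8  (via 7)
5: 8  (via 11)
4: 9  (via 5)
6: 9  (via 9)
1: 14  (via 5)
Shortest route: 10–11–5–1 = 14.

14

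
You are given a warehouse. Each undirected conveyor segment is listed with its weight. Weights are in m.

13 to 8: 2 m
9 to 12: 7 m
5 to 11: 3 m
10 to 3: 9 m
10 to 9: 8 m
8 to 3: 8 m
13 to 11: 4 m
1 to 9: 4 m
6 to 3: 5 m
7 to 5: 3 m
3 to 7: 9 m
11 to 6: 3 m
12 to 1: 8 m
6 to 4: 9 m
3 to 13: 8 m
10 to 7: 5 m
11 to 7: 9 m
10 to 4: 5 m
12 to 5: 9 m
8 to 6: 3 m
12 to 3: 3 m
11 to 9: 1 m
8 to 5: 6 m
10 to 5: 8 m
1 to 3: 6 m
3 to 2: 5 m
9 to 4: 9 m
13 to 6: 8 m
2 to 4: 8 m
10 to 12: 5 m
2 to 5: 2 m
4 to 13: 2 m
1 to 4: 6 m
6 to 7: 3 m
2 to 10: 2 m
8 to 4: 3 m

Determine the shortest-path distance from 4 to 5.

9 m

Settle nodes by increasing distance from 4:
4: 0
13: 2  (via 4)
8: 3  (via 4)
10: 5  (via 4)
1: 6  (via 4)
6: 6  (via 8)
11: 6  (via 13)
2: 7  (via 10)
9: 7  (via 11)
5: 9  (via 8)
Shortest route: 4 → 8 → 5 = 9 m.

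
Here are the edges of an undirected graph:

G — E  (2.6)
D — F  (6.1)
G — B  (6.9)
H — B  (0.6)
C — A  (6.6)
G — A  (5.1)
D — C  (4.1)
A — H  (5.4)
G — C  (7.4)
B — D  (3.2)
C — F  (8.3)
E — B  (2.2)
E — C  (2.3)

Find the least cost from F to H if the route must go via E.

Best F to E: F–C–E costing 10.6
Shortest E→H: E–B–H = 2.8
Total via E: 10.6 + 2.8 = 13.4.

13.4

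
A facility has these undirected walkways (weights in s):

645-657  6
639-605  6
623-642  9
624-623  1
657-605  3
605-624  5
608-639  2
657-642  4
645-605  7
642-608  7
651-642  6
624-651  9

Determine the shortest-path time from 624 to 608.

13 s

Candidate routes:
624–605–657–642–608: 5+3+4+7 = 19
624–651–642–608: 9+6+7 = 22
624–605–639–608: 5+6+2 = 13
624–623–642–608: 1+9+7 = 17
Cheapest is 624–605–639–608 at 13 s.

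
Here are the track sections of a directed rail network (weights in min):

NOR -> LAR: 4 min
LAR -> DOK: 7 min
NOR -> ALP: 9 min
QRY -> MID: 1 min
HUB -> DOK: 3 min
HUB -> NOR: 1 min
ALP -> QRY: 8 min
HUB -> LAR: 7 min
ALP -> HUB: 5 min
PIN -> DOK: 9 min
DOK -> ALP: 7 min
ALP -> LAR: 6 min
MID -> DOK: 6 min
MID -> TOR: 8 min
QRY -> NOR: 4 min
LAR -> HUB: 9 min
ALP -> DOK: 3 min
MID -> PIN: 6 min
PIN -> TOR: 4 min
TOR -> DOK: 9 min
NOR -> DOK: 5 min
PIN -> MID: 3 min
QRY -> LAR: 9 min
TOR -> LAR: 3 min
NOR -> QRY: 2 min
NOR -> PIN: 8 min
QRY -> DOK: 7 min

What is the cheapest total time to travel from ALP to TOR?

Enumerating some paths:
ALP–HUB–NOR–PIN–TOR: 5+1+8+4 = 18
ALP–QRY–MID–TOR: 8+1+8 = 17
Cheapest is ALP–QRY–MID–TOR at 17 min.

17 min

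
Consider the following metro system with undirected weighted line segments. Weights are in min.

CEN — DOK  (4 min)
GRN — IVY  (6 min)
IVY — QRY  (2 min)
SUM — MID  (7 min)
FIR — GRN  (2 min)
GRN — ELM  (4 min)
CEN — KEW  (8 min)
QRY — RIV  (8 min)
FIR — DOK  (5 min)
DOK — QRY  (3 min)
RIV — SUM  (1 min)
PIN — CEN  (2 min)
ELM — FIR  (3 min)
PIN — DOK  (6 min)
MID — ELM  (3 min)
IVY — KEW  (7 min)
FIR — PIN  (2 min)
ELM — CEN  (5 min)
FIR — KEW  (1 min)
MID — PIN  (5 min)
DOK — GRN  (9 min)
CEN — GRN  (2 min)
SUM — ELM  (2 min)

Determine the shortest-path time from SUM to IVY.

Enumerating some paths:
SUM → ELM → FIR → KEW → IVY: 2+3+1+7 = 13
SUM → RIV → QRY → IVY: 1+8+2 = 11
SUM → ELM → GRN → IVY: 2+4+6 = 12
SUM → ELM → FIR → GRN → IVY: 2+3+2+6 = 13
Cheapest is SUM → RIV → QRY → IVY at 11 min.

11 min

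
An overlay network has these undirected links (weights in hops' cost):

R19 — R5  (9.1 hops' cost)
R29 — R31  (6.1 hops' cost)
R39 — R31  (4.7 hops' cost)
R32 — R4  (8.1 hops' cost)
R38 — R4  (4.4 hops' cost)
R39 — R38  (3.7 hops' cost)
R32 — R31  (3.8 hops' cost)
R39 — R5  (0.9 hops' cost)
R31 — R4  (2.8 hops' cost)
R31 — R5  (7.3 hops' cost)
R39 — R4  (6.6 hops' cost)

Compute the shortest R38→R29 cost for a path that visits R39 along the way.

Best R38 to R39: R38–R39 costing 3.7
Shortest R39→R29: R39–R31–R29 = 10.8
Total via R39: 3.7 + 10.8 = 14.5 hops' cost.

14.5 hops' cost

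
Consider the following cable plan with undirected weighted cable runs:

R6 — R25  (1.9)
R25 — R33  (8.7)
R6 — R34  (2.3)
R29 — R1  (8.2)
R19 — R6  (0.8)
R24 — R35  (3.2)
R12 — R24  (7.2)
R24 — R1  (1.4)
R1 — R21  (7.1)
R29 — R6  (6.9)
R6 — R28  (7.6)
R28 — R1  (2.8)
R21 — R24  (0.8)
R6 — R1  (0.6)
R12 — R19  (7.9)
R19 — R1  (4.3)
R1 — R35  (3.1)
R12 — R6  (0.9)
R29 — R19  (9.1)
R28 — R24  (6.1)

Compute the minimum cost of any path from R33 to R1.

Running Dijkstra from R33:
R33: 0
R25: 8.7  (via R33)
R6: 10.6  (via R25)
R1: 11.2  (via R6)
Shortest route: R33 → R25 → R6 → R1 = 11.2.

11.2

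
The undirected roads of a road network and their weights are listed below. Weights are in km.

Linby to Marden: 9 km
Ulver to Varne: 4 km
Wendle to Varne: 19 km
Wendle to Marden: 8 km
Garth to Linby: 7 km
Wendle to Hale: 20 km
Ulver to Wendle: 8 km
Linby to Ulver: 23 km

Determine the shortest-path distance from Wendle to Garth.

24 km

Settle nodes by increasing distance from Wendle:
Wendle: 0
Marden: 8  (via Wendle)
Ulver: 8  (via Wendle)
Varne: 12  (via Ulver)
Linby: 17  (via Marden)
Hale: 20  (via Wendle)
Garth: 24  (via Linby)
Shortest route: Wendle → Marden → Linby → Garth = 24 km.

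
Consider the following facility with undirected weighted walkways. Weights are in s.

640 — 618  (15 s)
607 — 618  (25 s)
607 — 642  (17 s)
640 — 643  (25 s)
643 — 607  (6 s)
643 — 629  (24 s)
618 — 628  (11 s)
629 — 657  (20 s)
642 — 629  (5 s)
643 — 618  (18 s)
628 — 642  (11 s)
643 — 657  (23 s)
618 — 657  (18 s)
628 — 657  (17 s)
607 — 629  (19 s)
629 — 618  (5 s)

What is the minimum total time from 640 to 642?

25 s

Candidate routes:
640 - 618 - 629 - 642: 15+5+5 = 25
640 - 618 - 628 - 642: 15+11+11 = 37
Cheapest is 640 - 618 - 629 - 642 at 25 s.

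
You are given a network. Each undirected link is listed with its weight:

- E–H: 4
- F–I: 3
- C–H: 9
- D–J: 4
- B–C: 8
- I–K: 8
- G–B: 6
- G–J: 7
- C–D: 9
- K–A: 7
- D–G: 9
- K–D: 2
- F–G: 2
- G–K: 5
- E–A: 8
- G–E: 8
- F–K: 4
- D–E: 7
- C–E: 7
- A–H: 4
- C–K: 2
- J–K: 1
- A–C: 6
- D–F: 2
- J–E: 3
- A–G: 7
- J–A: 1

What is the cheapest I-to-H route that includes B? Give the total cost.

27

Shortest I→B: I–F–G–B = 11
Best B to H: B–C–K–J–A–H costing 16
Total via B: 11 + 16 = 27.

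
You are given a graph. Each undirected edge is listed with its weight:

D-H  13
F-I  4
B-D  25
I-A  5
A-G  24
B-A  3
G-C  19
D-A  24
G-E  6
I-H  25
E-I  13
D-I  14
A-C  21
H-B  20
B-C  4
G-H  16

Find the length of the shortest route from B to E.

Settle nodes by increasing distance from B:
B: 0
A: 3  (via B)
C: 4  (via B)
I: 8  (via A)
F: 12  (via I)
H: 20  (via B)
E: 21  (via I)
Shortest route: B–A–I–E = 21.

21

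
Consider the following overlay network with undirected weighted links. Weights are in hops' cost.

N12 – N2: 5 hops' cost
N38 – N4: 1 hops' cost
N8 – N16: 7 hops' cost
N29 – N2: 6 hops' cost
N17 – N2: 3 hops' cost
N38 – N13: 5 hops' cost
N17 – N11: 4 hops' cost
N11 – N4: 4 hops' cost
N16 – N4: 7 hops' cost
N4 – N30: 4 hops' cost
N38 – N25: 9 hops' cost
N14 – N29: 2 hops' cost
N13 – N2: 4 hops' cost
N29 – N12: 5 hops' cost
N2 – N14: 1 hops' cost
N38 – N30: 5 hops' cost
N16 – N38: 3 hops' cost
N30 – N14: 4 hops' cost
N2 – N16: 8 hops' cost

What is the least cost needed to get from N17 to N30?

Settle nodes by increasing distance from N17:
N17: 0
N2: 3  (via N17)
N11: 4  (via N17)
N14: 4  (via N2)
N29: 6  (via N14)
N13: 7  (via N2)
N4: 8  (via N11)
N30: 8  (via N14)
Shortest route: N17–N2–N14–N30 = 8 hops' cost.

8 hops' cost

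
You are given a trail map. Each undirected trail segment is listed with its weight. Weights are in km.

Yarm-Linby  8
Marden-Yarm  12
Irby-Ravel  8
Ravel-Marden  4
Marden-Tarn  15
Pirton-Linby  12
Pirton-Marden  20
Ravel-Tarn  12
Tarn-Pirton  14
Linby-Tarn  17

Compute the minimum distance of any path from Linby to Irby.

32 km

Enumerating some paths:
Linby - Tarn - Marden - Ravel - Irby: 17+15+4+8 = 44
Linby - Tarn - Ravel - Irby: 17+12+8 = 37
Linby - Yarm - Marden - Ravel - Irby: 8+12+4+8 = 32
The minimum is 32 km via Linby - Yarm - Marden - Ravel - Irby.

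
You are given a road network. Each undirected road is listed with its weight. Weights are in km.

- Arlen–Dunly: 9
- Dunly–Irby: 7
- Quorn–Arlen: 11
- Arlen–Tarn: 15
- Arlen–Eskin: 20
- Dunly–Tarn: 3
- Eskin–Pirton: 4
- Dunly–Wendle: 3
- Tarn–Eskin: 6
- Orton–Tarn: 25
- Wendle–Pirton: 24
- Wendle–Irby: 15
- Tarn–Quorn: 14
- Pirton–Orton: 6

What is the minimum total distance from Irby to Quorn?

Settle nodes by increasing distance from Irby:
Irby: 0
Dunly: 7  (via Irby)
Tarn: 10  (via Dunly)
Wendle: 10  (via Dunly)
Arlen: 16  (via Dunly)
Eskin: 16  (via Tarn)
Pirton: 20  (via Eskin)
Quorn: 24  (via Tarn)
Shortest route: Irby–Dunly–Tarn–Quorn = 24 km.

24 km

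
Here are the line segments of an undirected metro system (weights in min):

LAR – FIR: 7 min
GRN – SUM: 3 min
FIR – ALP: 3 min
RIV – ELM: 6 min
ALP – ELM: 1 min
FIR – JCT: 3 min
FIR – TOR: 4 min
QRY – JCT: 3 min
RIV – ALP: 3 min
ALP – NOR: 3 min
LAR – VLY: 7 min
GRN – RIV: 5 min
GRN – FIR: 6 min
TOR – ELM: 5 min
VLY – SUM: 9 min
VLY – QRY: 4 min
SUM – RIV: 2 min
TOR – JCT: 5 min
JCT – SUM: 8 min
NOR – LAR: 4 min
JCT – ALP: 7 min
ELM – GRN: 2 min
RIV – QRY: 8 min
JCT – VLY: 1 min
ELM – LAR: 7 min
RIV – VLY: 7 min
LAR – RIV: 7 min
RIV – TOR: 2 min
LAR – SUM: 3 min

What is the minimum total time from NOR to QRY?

Running Dijkstra from NOR:
NOR: 0
ALP: 3  (via NOR)
LAR: 4  (via NOR)
ELM: 4  (via ALP)
GRN: 6  (via ELM)
FIR: 6  (via ALP)
RIV: 6  (via ALP)
SUM: 7  (via LAR)
TOR: 8  (via RIV)
JCT: 9  (via FIR)
VLY: 10  (via JCT)
QRY: 12  (via JCT)
Shortest route: NOR → ALP → FIR → JCT → QRY = 12 min.

12 min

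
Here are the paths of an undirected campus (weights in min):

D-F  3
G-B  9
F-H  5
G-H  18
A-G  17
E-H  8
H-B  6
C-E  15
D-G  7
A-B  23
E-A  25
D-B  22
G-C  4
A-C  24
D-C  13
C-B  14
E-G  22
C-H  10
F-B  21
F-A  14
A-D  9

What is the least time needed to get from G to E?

19 min

Shortest distances from G:
G: 0
C: 4  (via G)
D: 7  (via G)
B: 9  (via G)
F: 10  (via D)
H: 14  (via C)
A: 16  (via D)
E: 19  (via C)
Shortest route: G → C → E = 19 min.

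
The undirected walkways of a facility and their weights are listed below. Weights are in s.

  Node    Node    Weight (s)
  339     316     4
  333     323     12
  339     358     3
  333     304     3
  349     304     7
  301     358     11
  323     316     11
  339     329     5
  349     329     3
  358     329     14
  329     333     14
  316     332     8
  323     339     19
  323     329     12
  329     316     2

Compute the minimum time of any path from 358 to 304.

18 s

Settle nodes by increasing distance from 358:
358: 0
339: 3  (via 358)
316: 7  (via 339)
329: 8  (via 339)
301: 11  (via 358)
349: 11  (via 329)
332: 15  (via 316)
323: 18  (via 316)
304: 18  (via 349)
Shortest route: 358–339–329–349–304 = 18 s.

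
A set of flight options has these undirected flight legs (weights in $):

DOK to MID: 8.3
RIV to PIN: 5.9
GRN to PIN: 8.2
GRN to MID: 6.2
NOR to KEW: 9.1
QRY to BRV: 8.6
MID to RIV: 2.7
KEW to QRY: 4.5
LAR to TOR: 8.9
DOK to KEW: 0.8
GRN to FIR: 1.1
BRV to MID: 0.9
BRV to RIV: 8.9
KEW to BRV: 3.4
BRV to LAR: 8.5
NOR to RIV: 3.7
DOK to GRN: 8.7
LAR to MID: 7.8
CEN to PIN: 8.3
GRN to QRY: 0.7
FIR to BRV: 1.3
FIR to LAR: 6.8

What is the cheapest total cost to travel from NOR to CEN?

$17.9

Settle nodes by increasing distance from NOR:
NOR: 0
RIV: 3.7  (via NOR)
MID: 6.4  (via RIV)
BRV: 7.3  (via MID)
FIR: 8.6  (via BRV)
KEW: 9.1  (via NOR)
PIN: 9.6  (via RIV)
GRN: 9.7  (via FIR)
DOK: 9.9  (via KEW)
QRY: 10.4  (via GRN)
LAR: 14.2  (via MID)
CEN: 17.9  (via PIN)
Shortest route: NOR–RIV–PIN–CEN = $17.9.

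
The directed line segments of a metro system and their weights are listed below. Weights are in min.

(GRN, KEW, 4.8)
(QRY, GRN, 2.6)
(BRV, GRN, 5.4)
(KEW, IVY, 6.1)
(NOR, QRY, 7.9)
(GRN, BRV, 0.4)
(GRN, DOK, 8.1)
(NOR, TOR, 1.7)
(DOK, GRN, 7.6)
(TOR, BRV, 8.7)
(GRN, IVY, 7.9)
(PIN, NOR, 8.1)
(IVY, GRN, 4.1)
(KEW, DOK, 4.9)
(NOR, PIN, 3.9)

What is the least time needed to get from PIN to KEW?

Shortest distances from PIN:
PIN: 0
NOR: 8.1  (via PIN)
TOR: 9.8  (via NOR)
QRY: 16  (via NOR)
BRV: 18.5  (via TOR)
GRN: 18.6  (via QRY)
KEW: 23.4  (via GRN)
Shortest route: PIN → NOR → QRY → GRN → KEW = 23.4 min.

23.4 min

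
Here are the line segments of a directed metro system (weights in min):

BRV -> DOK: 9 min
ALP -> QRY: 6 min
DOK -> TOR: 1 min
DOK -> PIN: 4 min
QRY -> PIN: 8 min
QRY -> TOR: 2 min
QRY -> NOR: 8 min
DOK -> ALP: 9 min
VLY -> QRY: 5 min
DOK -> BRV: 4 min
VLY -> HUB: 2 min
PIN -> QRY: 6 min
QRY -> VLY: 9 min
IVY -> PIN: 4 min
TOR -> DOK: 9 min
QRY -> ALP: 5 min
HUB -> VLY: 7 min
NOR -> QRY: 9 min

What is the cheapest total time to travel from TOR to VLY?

Enumerating some paths:
TOR → DOK → ALP → QRY → VLY: 9+9+6+9 = 33
TOR → DOK → PIN → QRY → VLY: 9+4+6+9 = 28
The minimum is 28 min via TOR → DOK → PIN → QRY → VLY.

28 min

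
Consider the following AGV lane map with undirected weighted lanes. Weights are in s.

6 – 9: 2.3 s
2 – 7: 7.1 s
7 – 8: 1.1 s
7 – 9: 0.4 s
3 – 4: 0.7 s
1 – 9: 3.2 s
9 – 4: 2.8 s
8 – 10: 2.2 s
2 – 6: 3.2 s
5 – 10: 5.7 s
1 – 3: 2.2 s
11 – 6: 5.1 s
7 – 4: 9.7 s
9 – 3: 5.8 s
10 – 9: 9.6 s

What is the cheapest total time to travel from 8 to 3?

5 s

Enumerating some paths:
8 → 7 → 9 → 3: 1.1+0.4+5.8 = 7.3
8 → 7 → 9 → 4 → 3: 1.1+0.4+2.8+0.7 = 5
8 → 7 → 9 → 1 → 3: 1.1+0.4+3.2+2.2 = 6.9
The minimum is 5 s via 8 → 7 → 9 → 4 → 3.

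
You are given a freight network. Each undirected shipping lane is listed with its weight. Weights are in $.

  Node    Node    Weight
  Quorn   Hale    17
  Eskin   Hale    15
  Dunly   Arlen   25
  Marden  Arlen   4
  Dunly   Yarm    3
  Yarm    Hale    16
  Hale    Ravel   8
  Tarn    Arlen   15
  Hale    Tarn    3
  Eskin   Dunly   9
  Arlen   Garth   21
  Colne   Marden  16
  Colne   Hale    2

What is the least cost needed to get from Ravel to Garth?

Shortest distances from Ravel:
Ravel: 0
Hale: 8  (via Ravel)
Colne: 10  (via Hale)
Tarn: 11  (via Hale)
Eskin: 23  (via Hale)
Yarm: 24  (via Hale)
Quorn: 25  (via Hale)
Marden: 26  (via Colne)
Arlen: 26  (via Tarn)
Dunly: 27  (via Yarm)
Garth: 47  (via Arlen)
Shortest route: Ravel → Hale → Tarn → Arlen → Garth = $47.

$47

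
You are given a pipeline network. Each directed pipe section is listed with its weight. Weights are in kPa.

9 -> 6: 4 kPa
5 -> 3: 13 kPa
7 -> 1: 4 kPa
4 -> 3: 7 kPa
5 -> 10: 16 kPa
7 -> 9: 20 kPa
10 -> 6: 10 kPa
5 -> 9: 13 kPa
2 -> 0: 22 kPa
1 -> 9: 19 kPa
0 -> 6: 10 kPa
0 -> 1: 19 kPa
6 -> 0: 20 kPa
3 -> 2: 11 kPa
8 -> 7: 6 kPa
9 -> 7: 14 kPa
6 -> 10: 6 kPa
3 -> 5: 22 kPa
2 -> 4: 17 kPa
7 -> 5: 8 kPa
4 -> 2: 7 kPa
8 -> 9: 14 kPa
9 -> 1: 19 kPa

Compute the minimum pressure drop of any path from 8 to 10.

Compare a few routes:
8 → 7 → 5 → 10: 6+8+16 = 30
8 → 9 → 6 → 10: 14+4+6 = 24
The minimum is 24 kPa via 8 → 9 → 6 → 10.

24 kPa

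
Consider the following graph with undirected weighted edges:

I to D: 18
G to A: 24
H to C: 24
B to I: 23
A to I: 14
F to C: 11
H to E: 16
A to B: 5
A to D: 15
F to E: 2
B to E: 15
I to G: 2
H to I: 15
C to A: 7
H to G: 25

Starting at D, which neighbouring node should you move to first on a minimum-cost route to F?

Candidate routes:
D - A - B - E - F: 15+5+15+2 = 37
D - I - A - C - F: 18+14+7+11 = 50
D - A - C - F: 15+7+11 = 33
Cheapest is D - A - C - F at 33.
So from D the first move is to A.

A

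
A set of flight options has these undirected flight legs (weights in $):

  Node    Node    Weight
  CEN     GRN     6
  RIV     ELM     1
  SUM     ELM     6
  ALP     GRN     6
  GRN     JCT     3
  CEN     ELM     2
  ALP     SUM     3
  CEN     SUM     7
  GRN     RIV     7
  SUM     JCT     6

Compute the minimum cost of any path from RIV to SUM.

$7

Candidate routes:
RIV - GRN - ALP - SUM: 7+6+3 = 16
RIV - GRN - JCT - SUM: 7+3+6 = 16
RIV - ELM - CEN - SUM: 1+2+7 = 10
RIV - ELM - SUM: 1+6 = 7
Cheapest is RIV - ELM - SUM at $7.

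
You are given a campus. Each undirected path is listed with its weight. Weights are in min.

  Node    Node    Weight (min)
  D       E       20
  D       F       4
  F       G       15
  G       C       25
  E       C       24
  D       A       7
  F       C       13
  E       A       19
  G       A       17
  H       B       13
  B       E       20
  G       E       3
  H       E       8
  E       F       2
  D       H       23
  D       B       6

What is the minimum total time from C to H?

23 min

Compare a few routes:
C → F → E → H: 13+2+8 = 23
C → E → H: 24+8 = 32
The minimum is 23 min via C → F → E → H.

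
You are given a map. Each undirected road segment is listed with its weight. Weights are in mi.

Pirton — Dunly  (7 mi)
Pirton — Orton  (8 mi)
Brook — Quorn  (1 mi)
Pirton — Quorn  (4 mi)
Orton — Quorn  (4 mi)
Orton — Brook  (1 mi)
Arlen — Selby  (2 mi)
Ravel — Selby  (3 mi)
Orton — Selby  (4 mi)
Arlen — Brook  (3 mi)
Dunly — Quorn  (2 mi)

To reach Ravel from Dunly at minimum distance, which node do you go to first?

Compare a few routes:
Dunly → Quorn → Brook → Orton → Selby → Ravel: 2+1+1+4+3 = 11
Dunly → Quorn → Orton → Selby → Ravel: 2+4+4+3 = 13
The minimum is 11 mi via Dunly → Quorn → Brook → Orton → Selby → Ravel.
So from Dunly the first move is to Quorn.

Quorn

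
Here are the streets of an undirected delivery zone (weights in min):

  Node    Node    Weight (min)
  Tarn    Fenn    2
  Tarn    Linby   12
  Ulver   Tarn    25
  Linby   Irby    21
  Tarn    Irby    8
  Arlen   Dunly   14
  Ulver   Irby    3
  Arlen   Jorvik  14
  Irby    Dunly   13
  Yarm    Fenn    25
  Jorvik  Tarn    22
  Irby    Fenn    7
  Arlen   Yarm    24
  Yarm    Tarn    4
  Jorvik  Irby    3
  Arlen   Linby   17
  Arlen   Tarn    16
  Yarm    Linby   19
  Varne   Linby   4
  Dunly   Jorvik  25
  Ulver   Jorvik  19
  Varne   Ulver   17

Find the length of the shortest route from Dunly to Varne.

Enumerating some paths:
Dunly - Arlen - Linby - Varne: 14+17+4 = 35
Dunly - Irby - Ulver - Varne: 13+3+17 = 33
Cheapest is Dunly - Irby - Ulver - Varne at 33 min.

33 min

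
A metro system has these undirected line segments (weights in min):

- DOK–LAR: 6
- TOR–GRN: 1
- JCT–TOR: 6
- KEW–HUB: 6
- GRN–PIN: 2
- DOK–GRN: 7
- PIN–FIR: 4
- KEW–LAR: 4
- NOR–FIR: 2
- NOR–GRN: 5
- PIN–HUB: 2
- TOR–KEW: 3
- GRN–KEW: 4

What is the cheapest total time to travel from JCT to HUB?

11 min

Running Dijkstra from JCT:
JCT: 0
TOR: 6  (via JCT)
GRN: 7  (via TOR)
PIN: 9  (via GRN)
KEW: 9  (via TOR)
HUB: 11  (via PIN)
Shortest route: JCT–TOR–GRN–PIN–HUB = 11 min.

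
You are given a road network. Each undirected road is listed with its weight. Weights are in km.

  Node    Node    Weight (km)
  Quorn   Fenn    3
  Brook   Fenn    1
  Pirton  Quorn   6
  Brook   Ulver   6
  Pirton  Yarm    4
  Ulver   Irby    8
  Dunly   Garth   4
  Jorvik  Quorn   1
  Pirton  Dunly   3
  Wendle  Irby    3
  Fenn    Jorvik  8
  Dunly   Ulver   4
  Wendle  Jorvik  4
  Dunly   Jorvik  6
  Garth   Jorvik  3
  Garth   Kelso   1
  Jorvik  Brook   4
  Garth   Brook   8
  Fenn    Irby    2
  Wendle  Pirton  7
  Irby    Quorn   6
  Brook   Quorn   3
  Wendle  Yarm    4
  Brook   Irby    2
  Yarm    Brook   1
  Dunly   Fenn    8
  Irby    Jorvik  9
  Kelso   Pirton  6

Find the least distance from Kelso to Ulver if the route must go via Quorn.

Shortest Kelso→Quorn: Kelso → Garth → Jorvik → Quorn = 5
Best Quorn to Ulver: Quorn → Brook → Ulver costing 9
Total via Quorn: 5 + 9 = 14 km.

14 km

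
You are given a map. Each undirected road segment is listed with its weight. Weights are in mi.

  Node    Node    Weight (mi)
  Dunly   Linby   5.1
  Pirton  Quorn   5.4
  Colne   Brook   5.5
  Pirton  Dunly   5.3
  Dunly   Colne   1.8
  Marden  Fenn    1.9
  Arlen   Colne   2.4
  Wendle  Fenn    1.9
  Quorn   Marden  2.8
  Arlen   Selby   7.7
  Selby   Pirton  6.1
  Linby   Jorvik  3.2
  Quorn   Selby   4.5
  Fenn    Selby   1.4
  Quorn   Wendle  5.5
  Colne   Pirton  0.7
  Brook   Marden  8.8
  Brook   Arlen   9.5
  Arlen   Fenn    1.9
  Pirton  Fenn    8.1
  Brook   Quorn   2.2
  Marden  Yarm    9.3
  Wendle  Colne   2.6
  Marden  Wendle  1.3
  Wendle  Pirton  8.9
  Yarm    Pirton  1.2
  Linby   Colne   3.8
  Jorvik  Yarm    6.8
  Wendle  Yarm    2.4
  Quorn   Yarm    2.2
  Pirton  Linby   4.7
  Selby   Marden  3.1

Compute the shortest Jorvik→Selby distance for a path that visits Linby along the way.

Shortest Jorvik→Linby: Jorvik–Linby = 3.2
Shortest Linby→Selby: Linby–Colne–Arlen–Fenn–Selby = 9.5
Total via Linby: 3.2 + 9.5 = 12.7 mi.

12.7 mi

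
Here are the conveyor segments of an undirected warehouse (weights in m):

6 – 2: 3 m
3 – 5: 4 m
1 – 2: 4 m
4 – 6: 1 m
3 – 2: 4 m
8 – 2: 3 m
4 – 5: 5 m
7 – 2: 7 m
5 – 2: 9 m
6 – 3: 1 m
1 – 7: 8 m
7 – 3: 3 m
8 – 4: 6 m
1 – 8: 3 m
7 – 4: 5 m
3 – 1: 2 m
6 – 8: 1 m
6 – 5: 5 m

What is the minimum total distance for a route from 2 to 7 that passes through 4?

Shortest 2→4: 2 → 6 → 4 = 4
Shortest 4→7: 4 → 7 = 5
Total via 4: 4 + 5 = 9 m.

9 m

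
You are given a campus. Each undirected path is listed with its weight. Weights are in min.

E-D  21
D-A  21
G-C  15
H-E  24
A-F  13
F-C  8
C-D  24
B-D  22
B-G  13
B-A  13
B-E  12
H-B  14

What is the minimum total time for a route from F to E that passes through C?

48 min

Best F to C: F → C costing 8
Shortest C→E: C → G → B → E = 40
Total via C: 8 + 40 = 48 min.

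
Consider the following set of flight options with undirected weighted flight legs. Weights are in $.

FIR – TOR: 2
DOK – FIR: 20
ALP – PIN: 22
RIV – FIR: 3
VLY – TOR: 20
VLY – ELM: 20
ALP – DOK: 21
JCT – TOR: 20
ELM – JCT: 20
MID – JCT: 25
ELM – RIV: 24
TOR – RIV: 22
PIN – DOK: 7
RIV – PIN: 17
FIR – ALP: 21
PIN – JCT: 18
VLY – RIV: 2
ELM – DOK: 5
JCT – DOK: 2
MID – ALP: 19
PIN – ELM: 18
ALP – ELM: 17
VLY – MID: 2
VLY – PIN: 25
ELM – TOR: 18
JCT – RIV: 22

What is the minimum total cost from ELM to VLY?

Candidate routes:
ELM–RIV–VLY: 24+2 = 26
ELM–VLY: 20 = 20
ELM–TOR–FIR–RIV–VLY: 18+2+3+2 = 25
ELM–DOK–FIR–RIV–VLY: 5+20+3+2 = 30
Cheapest is ELM–VLY at $20.

$20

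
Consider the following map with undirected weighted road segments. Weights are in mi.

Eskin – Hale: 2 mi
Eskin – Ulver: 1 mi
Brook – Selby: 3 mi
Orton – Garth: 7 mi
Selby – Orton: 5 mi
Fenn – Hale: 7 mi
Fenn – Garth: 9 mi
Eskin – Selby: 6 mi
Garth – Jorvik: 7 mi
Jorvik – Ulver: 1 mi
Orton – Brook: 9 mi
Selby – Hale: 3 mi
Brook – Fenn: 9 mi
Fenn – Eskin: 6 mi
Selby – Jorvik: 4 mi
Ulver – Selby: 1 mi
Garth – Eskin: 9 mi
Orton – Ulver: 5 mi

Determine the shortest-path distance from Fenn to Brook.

Shortest distances from Fenn:
Fenn: 0
Eskin: 6  (via Fenn)
Ulver: 7  (via Eskin)
Hale: 7  (via Fenn)
Selby: 8  (via Ulver)
Jorvik: 8  (via Ulver)
Garth: 9  (via Fenn)
Brook: 9  (via Fenn)
Shortest route: Fenn–Brook = 9 mi.

9 mi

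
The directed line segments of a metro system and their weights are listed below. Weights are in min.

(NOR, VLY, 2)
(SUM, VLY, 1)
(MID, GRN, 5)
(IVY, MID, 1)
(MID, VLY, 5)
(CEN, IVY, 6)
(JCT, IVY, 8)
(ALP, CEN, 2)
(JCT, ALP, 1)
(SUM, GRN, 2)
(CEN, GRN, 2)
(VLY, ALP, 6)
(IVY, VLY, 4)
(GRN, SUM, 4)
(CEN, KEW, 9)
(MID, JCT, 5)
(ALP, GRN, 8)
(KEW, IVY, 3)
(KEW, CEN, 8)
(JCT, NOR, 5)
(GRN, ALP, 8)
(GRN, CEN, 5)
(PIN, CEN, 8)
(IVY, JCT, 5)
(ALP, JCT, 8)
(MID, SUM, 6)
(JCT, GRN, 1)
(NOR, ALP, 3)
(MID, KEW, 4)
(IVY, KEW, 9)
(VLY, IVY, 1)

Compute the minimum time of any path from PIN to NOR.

Shortest distances from PIN:
PIN: 0
CEN: 8  (via PIN)
GRN: 10  (via CEN)
IVY: 14  (via CEN)
SUM: 14  (via GRN)
MID: 15  (via IVY)
VLY: 15  (via SUM)
KEW: 17  (via CEN)
ALP: 18  (via GRN)
JCT: 19  (via IVY)
NOR: 24  (via JCT)
Shortest route: PIN → CEN → IVY → JCT → NOR = 24 min.

24 min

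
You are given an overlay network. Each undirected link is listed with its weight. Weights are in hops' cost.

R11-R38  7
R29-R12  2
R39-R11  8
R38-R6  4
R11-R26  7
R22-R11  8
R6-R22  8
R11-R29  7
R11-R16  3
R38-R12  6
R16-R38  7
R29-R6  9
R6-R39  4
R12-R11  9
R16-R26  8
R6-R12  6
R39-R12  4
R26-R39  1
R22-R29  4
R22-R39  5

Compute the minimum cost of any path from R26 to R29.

7 hops' cost

Running Dijkstra from R26:
R26: 0
R39: 1  (via R26)
R12: 5  (via R39)
R6: 5  (via R39)
R22: 6  (via R39)
R11: 7  (via R26)
R29: 7  (via R12)
Shortest route: R26–R39–R12–R29 = 7 hops' cost.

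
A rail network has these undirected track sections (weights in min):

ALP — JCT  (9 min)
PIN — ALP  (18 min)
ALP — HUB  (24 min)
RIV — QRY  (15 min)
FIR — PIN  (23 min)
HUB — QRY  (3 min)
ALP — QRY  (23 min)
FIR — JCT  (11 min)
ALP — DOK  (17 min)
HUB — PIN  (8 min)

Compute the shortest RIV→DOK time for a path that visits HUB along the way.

59 min

Best RIV to HUB: RIV → QRY → HUB costing 18
Shortest HUB→DOK: HUB → ALP → DOK = 41
Total via HUB: 18 + 41 = 59 min.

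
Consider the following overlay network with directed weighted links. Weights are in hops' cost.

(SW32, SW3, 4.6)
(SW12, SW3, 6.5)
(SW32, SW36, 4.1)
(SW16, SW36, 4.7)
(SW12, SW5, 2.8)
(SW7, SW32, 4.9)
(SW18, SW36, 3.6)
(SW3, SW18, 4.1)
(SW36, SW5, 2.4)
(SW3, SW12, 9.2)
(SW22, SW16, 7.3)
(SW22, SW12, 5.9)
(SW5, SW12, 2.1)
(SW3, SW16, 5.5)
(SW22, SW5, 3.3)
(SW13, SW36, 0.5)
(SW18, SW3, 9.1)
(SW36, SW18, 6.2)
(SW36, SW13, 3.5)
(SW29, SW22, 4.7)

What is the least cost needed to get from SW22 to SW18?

Shortest distances from SW22:
SW22: 0
SW5: 3.3  (via SW22)
SW12: 5.4  (via SW5)
SW16: 7.3  (via SW22)
SW3: 11.9  (via SW12)
SW36: 12  (via SW16)
SW13: 15.5  (via SW36)
SW18: 16  (via SW3)
Shortest route: SW22 → SW5 → SW12 → SW3 → SW18 = 16 hops' cost.

16 hops' cost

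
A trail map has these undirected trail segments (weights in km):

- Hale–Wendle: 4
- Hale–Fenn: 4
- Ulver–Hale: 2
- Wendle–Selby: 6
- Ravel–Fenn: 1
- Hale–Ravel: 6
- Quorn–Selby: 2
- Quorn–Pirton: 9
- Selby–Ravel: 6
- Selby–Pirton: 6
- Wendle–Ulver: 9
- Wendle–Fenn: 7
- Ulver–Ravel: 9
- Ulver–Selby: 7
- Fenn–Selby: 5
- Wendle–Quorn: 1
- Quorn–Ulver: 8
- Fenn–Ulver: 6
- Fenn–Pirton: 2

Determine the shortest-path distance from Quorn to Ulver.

Compare a few routes:
Quorn–Selby–Ulver: 2+7 = 9
Quorn–Ulver: 8 = 8
Quorn–Wendle–Hale–Ulver: 1+4+2 = 7
Cheapest is Quorn–Wendle–Hale–Ulver at 7 km.

7 km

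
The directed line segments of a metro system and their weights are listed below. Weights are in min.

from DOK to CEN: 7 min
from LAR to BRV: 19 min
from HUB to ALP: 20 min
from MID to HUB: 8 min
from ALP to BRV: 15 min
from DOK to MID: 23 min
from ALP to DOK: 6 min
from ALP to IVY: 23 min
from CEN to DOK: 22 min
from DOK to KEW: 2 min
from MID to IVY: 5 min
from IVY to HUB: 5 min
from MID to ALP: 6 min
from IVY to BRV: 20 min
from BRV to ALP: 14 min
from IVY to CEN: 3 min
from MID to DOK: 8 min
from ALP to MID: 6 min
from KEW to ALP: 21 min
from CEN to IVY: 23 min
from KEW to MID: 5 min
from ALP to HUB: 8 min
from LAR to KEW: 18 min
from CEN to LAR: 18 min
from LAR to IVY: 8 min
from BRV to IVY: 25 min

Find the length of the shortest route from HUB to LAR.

51 min

Compare a few routes:
HUB–ALP–DOK–CEN–LAR: 20+6+7+18 = 51
HUB–ALP–MID–IVY–CEN–LAR: 20+6+5+3+18 = 52
Cheapest is HUB–ALP–DOK–CEN–LAR at 51 min.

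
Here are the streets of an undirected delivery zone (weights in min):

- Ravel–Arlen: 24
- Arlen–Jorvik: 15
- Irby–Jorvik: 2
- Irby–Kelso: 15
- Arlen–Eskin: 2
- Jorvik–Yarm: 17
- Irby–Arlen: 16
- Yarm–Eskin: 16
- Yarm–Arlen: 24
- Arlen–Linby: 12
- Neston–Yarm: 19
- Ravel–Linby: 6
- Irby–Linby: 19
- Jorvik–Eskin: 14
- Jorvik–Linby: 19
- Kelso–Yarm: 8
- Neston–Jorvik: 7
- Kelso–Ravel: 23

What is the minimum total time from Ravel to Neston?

Shortest distances from Ravel:
Ravel: 0
Linby: 6  (via Ravel)
Arlen: 18  (via Linby)
Eskin: 20  (via Arlen)
Kelso: 23  (via Ravel)
Jorvik: 25  (via Linby)
Irby: 25  (via Linby)
Yarm: 31  (via Kelso)
Neston: 32  (via Jorvik)
Shortest route: Ravel–Linby–Jorvik–Neston = 32 min.

32 min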